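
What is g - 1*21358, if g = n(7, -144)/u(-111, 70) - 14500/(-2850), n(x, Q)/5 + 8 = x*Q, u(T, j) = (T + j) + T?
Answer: -1215211/57 ≈ -21320.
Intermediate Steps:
u(T, j) = j + 2*T
n(x, Q) = -40 + 5*Q*x (n(x, Q) = -40 + 5*(x*Q) = -40 + 5*(Q*x) = -40 + 5*Q*x)
g = 2195/57 (g = (-40 + 5*(-144)*7)/(70 + 2*(-111)) - 14500/(-2850) = (-40 - 5040)/(70 - 222) - 14500*(-1/2850) = -5080/(-152) + 290/57 = -5080*(-1/152) + 290/57 = 635/19 + 290/57 = 2195/57 ≈ 38.509)
g - 1*21358 = 2195/57 - 1*21358 = 2195/57 - 21358 = -1215211/57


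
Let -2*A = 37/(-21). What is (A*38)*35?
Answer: 3515/3 ≈ 1171.7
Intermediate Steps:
A = 37/42 (A = -37/(2*(-21)) = -37*(-1)/(2*21) = -½*(-37/21) = 37/42 ≈ 0.88095)
(A*38)*35 = ((37/42)*38)*35 = (703/21)*35 = 3515/3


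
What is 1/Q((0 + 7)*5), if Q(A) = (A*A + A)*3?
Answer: 1/3780 ≈ 0.00026455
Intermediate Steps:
Q(A) = 3*A + 3*A**2 (Q(A) = (A**2 + A)*3 = (A + A**2)*3 = 3*A + 3*A**2)
1/Q((0 + 7)*5) = 1/(3*((0 + 7)*5)*(1 + (0 + 7)*5)) = 1/(3*(7*5)*(1 + 7*5)) = 1/(3*35*(1 + 35)) = 1/(3*35*36) = 1/3780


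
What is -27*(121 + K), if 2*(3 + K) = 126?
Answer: -4887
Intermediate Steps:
K = 60 (K = -3 + (½)*126 = -3 + 63 = 60)
-27*(121 + K) = -27*(121 + 60) = -27*181 = -4887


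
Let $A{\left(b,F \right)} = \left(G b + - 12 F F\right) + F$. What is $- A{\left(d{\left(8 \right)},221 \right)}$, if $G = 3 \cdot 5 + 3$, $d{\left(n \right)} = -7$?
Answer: $585997$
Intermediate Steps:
$G = 18$ ($G = 15 + 3 = 18$)
$A{\left(b,F \right)} = F - 12 F^{2} + 18 b$ ($A{\left(b,F \right)} = \left(18 b + - 12 F F\right) + F = \left(18 b - 12 F^{2}\right) + F = \left(- 12 F^{2} + 18 b\right) + F = F - 12 F^{2} + 18 b$)
$- A{\left(d{\left(8 \right)},221 \right)} = - (221 - 12 \cdot 221^{2} + 18 \left(-7\right)) = - (221 - 586092 - 126) = \left(-1\right) \left(-585997\right) = 585997$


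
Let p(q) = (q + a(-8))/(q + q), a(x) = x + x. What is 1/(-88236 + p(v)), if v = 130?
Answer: -130/11470623 ≈ -1.1333e-5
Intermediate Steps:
a(x) = 2*x
p(q) = (-16 + q)/(2*q) (p(q) = (q + 2*(-8))/(q + q) = (q - 16)/((2*q)) = (-16 + q)*(1/(2*q)) = (-16 + q)/(2*q))
1/(-88236 + p(v)) = 1/(-88236 + (1/2)*(-16 + 130)/130) = 1/(-88236 + (1/2)*(1/130)*114) = 1/(-88236 + 57/130) = 1/(-11470623/130) = -130/11470623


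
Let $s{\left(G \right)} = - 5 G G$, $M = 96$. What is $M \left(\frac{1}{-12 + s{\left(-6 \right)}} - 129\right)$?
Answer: $- \frac{24769}{2} \approx -12385.0$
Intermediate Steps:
$s{\left(G \right)} = - 5 G^{2}$
$M \left(\frac{1}{-12 + s{\left(-6 \right)}} - 129\right) = 96 \left(\frac{1}{-12 - 5 \left(-6\right)^{2}} - 129\right) = 96 \left(\frac{1}{-12 - 180} - 129\right) = 96 \left(\frac{1}{-192} - 129\right) = 96 \left(- \frac{1}{192} - 129\right) = 96 \left(- \frac{24769}{192}\right) = - \frac{24769}{2}$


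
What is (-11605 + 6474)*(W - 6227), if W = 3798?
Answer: 12463199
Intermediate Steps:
(-11605 + 6474)*(W - 6227) = (-11605 + 6474)*(3798 - 6227) = -5131*(-2429) = 12463199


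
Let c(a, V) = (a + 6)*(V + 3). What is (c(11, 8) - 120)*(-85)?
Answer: -5695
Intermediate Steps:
c(a, V) = (3 + V)*(6 + a) (c(a, V) = (6 + a)*(3 + V) = (3 + V)*(6 + a))
(c(11, 8) - 120)*(-85) = ((18 + 3*11 + 6*8 + 8*11) - 120)*(-85) = ((18 + 33 + 48 + 88) - 120)*(-85) = (187 - 120)*(-85) = 67*(-85) = -5695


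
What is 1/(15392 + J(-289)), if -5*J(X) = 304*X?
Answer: 5/164816 ≈ 3.0337e-5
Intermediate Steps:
J(X) = -304*X/5
1/(15392 + J(-289)) = 1/(15392 - 304/5*(-289)) = 1/(15392 + 87856/5) = 1/(164816/5) = 5/164816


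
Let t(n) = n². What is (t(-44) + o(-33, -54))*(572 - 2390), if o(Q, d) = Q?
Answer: -3459654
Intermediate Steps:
(t(-44) + o(-33, -54))*(572 - 2390) = ((-44)² - 33)*(572 - 2390) = (1936 - 33)*(-1818) = 1903*(-1818) = -3459654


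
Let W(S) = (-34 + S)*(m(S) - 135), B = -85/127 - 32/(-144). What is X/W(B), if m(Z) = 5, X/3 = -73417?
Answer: -251746893/5118490 ≈ -49.184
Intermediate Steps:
X = -220251 (X = 3*(-73417) = -220251)
B = -511/1143 (B = -85*1/127 - 32*(-1/144) = -85/127 + 2/9 = -511/1143 ≈ -0.44707)
W(S) = 4420 - 130*S (W(S) = (-34 + S)*(5 - 135) = (-34 + S)*(-130) = 4420 - 130*S)
X/W(B) = -220251/(4420 - 130*(-511/1143)) = -220251/(4420 + 66430/1143) = -220251/5118490/1143 = -220251*1143/5118490 = -251746893/5118490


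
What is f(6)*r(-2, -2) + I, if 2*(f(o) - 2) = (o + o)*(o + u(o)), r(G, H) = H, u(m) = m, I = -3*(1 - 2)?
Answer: -145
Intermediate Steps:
I = 3 (I = -3*(-1) = 3)
f(o) = 2 + 2*o**2 (f(o) = 2 + ((o + o)*(o + o))/2 = 2 + ((2*o)*(2*o))/2 = 2 + (4*o**2)/2 = 2 + 2*o**2)
f(6)*r(-2, -2) + I = (2 + 2*6**2)*(-2) + 3 = (2 + 2*36)*(-2) + 3 = (2 + 72)*(-2) + 3 = 74*(-2) + 3 = -148 + 3 = -145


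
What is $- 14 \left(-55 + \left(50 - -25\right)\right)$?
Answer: $-280$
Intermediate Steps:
$- 14 \left(-55 + \left(50 - -25\right)\right) = - 14 \left(-55 + \left(50 + 25\right)\right) = - 14 \left(-55 + 75\right) = \left(-14\right) 20 = -280$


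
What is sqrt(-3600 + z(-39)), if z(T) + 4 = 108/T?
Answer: 2*I*sqrt(152386)/13 ≈ 60.056*I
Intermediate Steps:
z(T) = -4 + 108/T
sqrt(-3600 + z(-39)) = sqrt(-3600 + (-4 + 108/(-39))) = sqrt(-3600 + (-4 + 108*(-1/39))) = sqrt(-3600 + (-4 - 36/13)) = sqrt(-3600 - 88/13) = sqrt(-46888/13) = 2*I*sqrt(152386)/13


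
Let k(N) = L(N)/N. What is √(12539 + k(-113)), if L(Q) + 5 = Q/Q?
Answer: √160110943/113 ≈ 111.98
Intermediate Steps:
L(Q) = -4 (L(Q) = -5 + Q/Q = -5 + 1 = -4)
k(N) = -4/N
√(12539 + k(-113)) = √(12539 - 4/(-113)) = √(12539 - 4*(-1/113)) = √(12539 + 4/113) = √(1416911/113) = √160110943/113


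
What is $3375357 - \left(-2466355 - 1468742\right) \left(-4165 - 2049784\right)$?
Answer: $-8082485172696$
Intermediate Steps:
$3375357 - \left(-2466355 - 1468742\right) \left(-4165 - 2049784\right) = 3375357 - \left(-2466355 - 1468742\right) \left(-2053949\right) = 3375357 - \left(-3935097\right) \left(-2053949\right) = 3375357 - 8082488548053 = -8082485172696$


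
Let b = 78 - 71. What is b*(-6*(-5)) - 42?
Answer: 168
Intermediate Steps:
b = 7
b*(-6*(-5)) - 42 = 7*(-6*(-5)) - 42 = 7*30 - 42 = 210 - 42 = 168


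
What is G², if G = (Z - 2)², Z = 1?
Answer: 1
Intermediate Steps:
G = 1 (G = (1 - 2)² = (-1)² = 1)
G² = 1² = 1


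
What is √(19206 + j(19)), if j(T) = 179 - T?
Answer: √19366 ≈ 139.16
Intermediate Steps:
√(19206 + j(19)) = √(19206 + (179 - 1*19)) = √(19206 + (179 - 19)) = √(19206 + 160) = √19366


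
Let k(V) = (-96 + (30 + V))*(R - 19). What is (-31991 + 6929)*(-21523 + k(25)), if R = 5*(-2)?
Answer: 509610708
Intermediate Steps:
R = -10
k(V) = 1914 - 29*V (k(V) = (-96 + (30 + V))*(-10 - 19) = (-66 + V)*(-29) = 1914 - 29*V)
(-31991 + 6929)*(-21523 + k(25)) = (-31991 + 6929)*(-21523 + (1914 - 29*25)) = -25062*(-21523 + (1914 - 725)) = -25062*(-21523 + 1189) = -25062*(-20334) = 509610708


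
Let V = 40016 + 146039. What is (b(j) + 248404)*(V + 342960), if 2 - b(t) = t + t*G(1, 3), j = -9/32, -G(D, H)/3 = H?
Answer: 525637239225/4 ≈ 1.3141e+11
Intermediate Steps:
G(D, H) = -3*H
j = -9/32 (j = -9*1/32 = -9/32 ≈ -0.28125)
V = 186055
b(t) = 2 + 8*t (b(t) = 2 - (t + t*(-3*3)) = 2 - (t + t*(-9)) = 2 - (t - 9*t) = 2 - (-8)*t = 2 + 8*t)
(b(j) + 248404)*(V + 342960) = ((2 + 8*(-9/32)) + 248404)*(186055 + 342960) = ((2 - 9/4) + 248404)*529015 = (-1/4 + 248404)*529015 = (993615/4)*529015 = 525637239225/4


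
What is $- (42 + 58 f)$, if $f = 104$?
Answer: $-6074$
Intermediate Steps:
$- (42 + 58 f) = - (42 + 58 \cdot 104) = - (42 + 6032) = \left(-1\right) 6074 = -6074$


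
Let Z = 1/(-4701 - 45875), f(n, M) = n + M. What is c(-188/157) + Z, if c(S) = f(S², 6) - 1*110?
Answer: -127863840201/1246647824 ≈ -102.57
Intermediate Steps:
f(n, M) = M + n
c(S) = -104 + S² (c(S) = (6 + S²) - 1*110 = (6 + S²) - 110 = -104 + S²)
Z = -1/50576 (Z = 1/(-50576) = -1/50576 ≈ -1.9772e-5)
c(-188/157) + Z = (-104 + (-188/157)²) - 1/50576 = (-104 + 35344/24649) - 1/50576 = -2528152/24649 - 1/50576 = -127863840201/1246647824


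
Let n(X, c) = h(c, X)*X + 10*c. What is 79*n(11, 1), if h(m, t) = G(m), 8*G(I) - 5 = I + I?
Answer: 12403/8 ≈ 1550.4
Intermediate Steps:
G(I) = 5/8 + I/4 (G(I) = 5/8 + (I + I)/8 = 5/8 + (2*I)/8 = 5/8 + I/4)
h(m, t) = 5/8 + m/4
n(X, c) = 10*c + X*(5/8 + c/4) (n(X, c) = (5/8 + c/4)*X + 10*c = X*(5/8 + c/4) + 10*c = 10*c + X*(5/8 + c/4))
79*n(11, 1) = 79*(10*1 + (1/8)*11*(5 + 2*1)) = 79*(10 + (1/8)*11*(5 + 2)) = 79*(10 + (1/8)*11*7) = 79*(10 + 77/8) = 79*(157/8) = 12403/8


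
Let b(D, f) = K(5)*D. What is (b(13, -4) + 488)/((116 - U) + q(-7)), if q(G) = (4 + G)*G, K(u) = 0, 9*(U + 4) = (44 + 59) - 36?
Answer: 2196/601 ≈ 3.6539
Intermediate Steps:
U = 31/9 (U = -4 + ((44 + 59) - 36)/9 = -4 + (103 - 36)/9 = -4 + (⅑)*67 = -4 + 67/9 = 31/9 ≈ 3.4444)
b(D, f) = 0 (b(D, f) = 0*D = 0)
q(G) = G*(4 + G)
(b(13, -4) + 488)/((116 - U) + q(-7)) = (0 + 488)/((116 - 1*31/9) - 7*(4 - 7)) = 488/((116 - 31/9) - 7*(-3)) = 488/(1013/9 + 21) = 488/(1202/9) = 488*(9/1202) = 2196/601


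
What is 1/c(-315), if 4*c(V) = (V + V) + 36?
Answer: -2/297 ≈ -0.0067340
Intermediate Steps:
c(V) = 9 + V/2 (c(V) = ((V + V) + 36)/4 = (2*V + 36)/4 = (36 + 2*V)/4 = 9 + V/2)
1/c(-315) = 1/(9 + (½)*(-315)) = 1/(9 - 315/2) = 1/(-297/2) = -2/297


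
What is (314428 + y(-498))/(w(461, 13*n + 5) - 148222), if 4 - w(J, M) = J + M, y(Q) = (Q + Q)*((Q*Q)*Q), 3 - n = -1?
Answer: -30753070615/37184 ≈ -8.2705e+5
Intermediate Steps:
n = 4 (n = 3 - 1*(-1) = 3 + 1 = 4)
y(Q) = 2*Q⁴ (y(Q) = (2*Q)*(Q²*Q) = (2*Q)*Q³ = 2*Q⁴)
w(J, M) = 4 - J - M (w(J, M) = 4 - (J + M) = 4 + (-J - M) = 4 - J - M)
(314428 + y(-498))/(w(461, 13*n + 5) - 148222) = (314428 + 2*(-498)⁴)/((4 - 1*461 - (13*4 + 5)) - 148222) = (314428 + 2*61505984016)/((4 - 461 - (52 + 5)) - 148222) = (314428 + 123011968032)/((4 - 461 - 1*57) - 148222) = 123012282460/((4 - 461 - 57) - 148222) = 123012282460/(-514 - 148222) = 123012282460/(-148736) = 123012282460*(-1/148736) = -30753070615/37184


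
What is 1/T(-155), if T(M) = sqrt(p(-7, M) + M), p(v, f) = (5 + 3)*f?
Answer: -I*sqrt(155)/465 ≈ -0.026774*I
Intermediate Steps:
p(v, f) = 8*f
T(M) = 3*sqrt(M) (T(M) = sqrt(8*M + M) = sqrt(9*M) = 3*sqrt(M))
1/T(-155) = 1/(3*sqrt(-155)) = 1/(3*(I*sqrt(155))) = 1/(3*I*sqrt(155)) = -I*sqrt(155)/465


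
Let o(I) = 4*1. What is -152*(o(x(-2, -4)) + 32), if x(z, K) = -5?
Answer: -5472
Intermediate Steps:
o(I) = 4
-152*(o(x(-2, -4)) + 32) = -152*(4 + 32) = -152*36 = -5472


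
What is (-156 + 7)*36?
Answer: -5364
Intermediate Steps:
(-156 + 7)*36 = -149*36 = -5364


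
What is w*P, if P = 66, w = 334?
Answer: 22044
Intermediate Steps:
w*P = 334*66 = 22044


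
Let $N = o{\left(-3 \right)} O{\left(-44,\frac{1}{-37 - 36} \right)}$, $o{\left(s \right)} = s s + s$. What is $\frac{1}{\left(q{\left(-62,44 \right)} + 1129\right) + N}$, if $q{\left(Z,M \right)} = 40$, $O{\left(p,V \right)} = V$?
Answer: $\frac{73}{85331} \approx 0.00085549$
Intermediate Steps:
$o{\left(s \right)} = s + s^{2}$ ($o{\left(s \right)} = s^{2} + s = s + s^{2}$)
$N = - \frac{6}{73}$ ($N = \frac{\left(-3\right) \left(1 - 3\right)}{-37 - 36} = \frac{\left(-3\right) \left(-2\right)}{-73} = 6 \left(- \frac{1}{73}\right) = - \frac{6}{73} \approx -0.082192$)
$\frac{1}{\left(q{\left(-62,44 \right)} + 1129\right) + N} = \frac{1}{\left(40 + 1129\right) - \frac{6}{73}} = \frac{1}{1169 - \frac{6}{73}} = \frac{1}{\frac{85331}{73}} = \frac{73}{85331}$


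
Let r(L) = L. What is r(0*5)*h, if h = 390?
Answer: 0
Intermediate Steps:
r(0*5)*h = (0*5)*390 = 0*390 = 0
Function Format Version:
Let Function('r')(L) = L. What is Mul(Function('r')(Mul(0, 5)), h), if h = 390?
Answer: 0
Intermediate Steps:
Mul(Function('r')(Mul(0, 5)), h) = Mul(Mul(0, 5), 390) = Mul(0, 390) = 0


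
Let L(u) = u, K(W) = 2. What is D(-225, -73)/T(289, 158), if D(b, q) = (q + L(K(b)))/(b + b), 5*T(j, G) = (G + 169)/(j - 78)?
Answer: 14981/29430 ≈ 0.50904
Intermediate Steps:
T(j, G) = (169 + G)/(5*(-78 + j)) (T(j, G) = ((G + 169)/(j - 78))/5 = ((169 + G)/(-78 + j))/5 = (169 + G)/(5*(-78 + j)))
D(b, q) = (2 + q)/(2*b) (D(b, q) = (q + 2)/(b + b) = (2 + q)/((2*b)) = (2 + q)*(1/(2*b)) = (2 + q)/(2*b))
D(-225, -73)/T(289, 158) = ((1/2)*(2 - 73)/(-225))/(((169 + 158)/(5*(-78 + 289)))) = ((1/2)*(-1/225)*(-71))/(((1/5)*327/211)) = 71/(450*(((1/5)*(1/211)*327))) = 71/(450*(327/1055)) = (71/450)*(1055/327) = 14981/29430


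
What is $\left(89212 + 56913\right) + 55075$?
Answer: $201200$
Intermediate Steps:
$\left(89212 + 56913\right) + 55075 = 146125 + 55075 = 201200$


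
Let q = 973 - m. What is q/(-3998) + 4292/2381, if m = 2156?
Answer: 19976139/9519238 ≈ 2.0985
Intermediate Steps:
q = -1183 (q = 973 - 1*2156 = 973 - 2156 = -1183)
q/(-3998) + 4292/2381 = -1183/(-3998) + 4292/2381 = -1183*(-1/3998) + 4292*(1/2381) = 1183/3998 + 4292/2381 = 19976139/9519238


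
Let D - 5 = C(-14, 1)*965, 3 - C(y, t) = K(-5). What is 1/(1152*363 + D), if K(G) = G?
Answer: 1/425901 ≈ 2.3480e-6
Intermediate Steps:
C(y, t) = 8 (C(y, t) = 3 - 1*(-5) = 3 + 5 = 8)
D = 7725 (D = 5 + 8*965 = 5 + 7720 = 7725)
1/(1152*363 + D) = 1/(1152*363 + 7725) = 1/(418176 + 7725) = 1/425901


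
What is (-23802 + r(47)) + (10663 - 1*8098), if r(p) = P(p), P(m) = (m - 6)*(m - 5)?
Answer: -19515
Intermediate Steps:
P(m) = (-6 + m)*(-5 + m)
r(p) = 30 + p² - 11*p
(-23802 + r(47)) + (10663 - 1*8098) = (-23802 + (30 + 47² - 11*47)) + (10663 - 1*8098) = (-23802 + (30 + 2209 - 517)) + (10663 - 8098) = (-23802 + 1722) + 2565 = -22080 + 2565 = -19515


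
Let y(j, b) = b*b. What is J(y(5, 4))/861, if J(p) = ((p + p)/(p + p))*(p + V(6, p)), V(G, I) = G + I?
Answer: 38/861 ≈ 0.044135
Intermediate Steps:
y(j, b) = b²
J(p) = 6 + 2*p (J(p) = ((p + p)/(p + p))*(p + (6 + p)) = ((2*p)/((2*p)))*(6 + 2*p) = ((2*p)*(1/(2*p)))*(6 + 2*p) = 1*(6 + 2*p) = 6 + 2*p)
J(y(5, 4))/861 = (6 + 2*4²)/861 = (6 + 2*16)*(1/861) = (6 + 32)*(1/861) = 38*(1/861) = 38/861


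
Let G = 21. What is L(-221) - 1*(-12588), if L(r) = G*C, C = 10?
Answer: 12798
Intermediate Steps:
L(r) = 210 (L(r) = 21*10 = 210)
L(-221) - 1*(-12588) = 210 - 1*(-12588) = 210 + 12588 = 12798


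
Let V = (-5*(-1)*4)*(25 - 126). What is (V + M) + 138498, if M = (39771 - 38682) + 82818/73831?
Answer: 236204465/1717 ≈ 1.3757e+5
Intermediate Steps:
V = -2020 (V = (5*4)*(-101) = 20*(-101) = -2020)
M = 1871739/1717 (M = 1089 + 82818*(1/73831) = 1089 + 1926/1717 = 1871739/1717 ≈ 1090.1)
(V + M) + 138498 = (-2020 + 1871739/1717) + 138498 = -1596601/1717 + 138498 = 236204465/1717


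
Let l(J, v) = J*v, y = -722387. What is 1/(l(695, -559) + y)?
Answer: -1/1110892 ≈ -9.0018e-7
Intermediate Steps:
1/(l(695, -559) + y) = 1/(695*(-559) - 722387) = 1/(-388505 - 722387) = 1/(-1110892) = -1/1110892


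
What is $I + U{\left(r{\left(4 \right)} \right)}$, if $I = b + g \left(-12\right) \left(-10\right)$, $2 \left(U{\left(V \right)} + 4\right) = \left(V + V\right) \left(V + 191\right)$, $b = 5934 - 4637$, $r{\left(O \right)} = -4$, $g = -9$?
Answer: $-535$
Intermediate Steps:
$b = 1297$
$U{\left(V \right)} = -4 + V \left(191 + V\right)$ ($U{\left(V \right)} = -4 + \frac{\left(V + V\right) \left(V + 191\right)}{2} = -4 + \frac{2 V \left(191 + V\right)}{2} = -4 + V \left(191 + V\right)$)
$I = 217$ ($I = 1297 + \left(-9\right) \left(-12\right) \left(-10\right) = 1297 + 108 \left(-10\right) = 1297 - 1080 = 217$)
$I + U{\left(r{\left(4 \right)} \right)} = 217 + \left(-4 + \left(-4\right)^{2} + 191 \left(-4\right)\right) = 217 - 752 = -535$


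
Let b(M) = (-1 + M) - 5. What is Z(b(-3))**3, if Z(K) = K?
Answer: -729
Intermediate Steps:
b(M) = -6 + M
Z(b(-3))**3 = (-6 - 3)**3 = (-9)**3 = -729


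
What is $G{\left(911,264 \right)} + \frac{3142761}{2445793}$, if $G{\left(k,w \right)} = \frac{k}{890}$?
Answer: $\frac{5025174713}{2176755770} \approx 2.3086$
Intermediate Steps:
$G{\left(k,w \right)} = \frac{k}{890}$ ($G{\left(k,w \right)} = k \frac{1}{890} = \frac{k}{890}$)
$G{\left(911,264 \right)} + \frac{3142761}{2445793} = \frac{1}{890} \cdot 911 + \frac{3142761}{2445793} = \frac{911}{890} + 3142761 \cdot \frac{1}{2445793} = \frac{911}{890} + \frac{3142761}{2445793} = \frac{5025174713}{2176755770}$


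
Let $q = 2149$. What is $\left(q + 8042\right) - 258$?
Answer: $9933$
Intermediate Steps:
$\left(q + 8042\right) - 258 = \left(2149 + 8042\right) - 258 = 10191 - 258 = 9933$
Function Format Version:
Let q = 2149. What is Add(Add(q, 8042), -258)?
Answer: 9933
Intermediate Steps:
Add(Add(q, 8042), -258) = Add(Add(2149, 8042), -258) = Add(10191, -258) = 9933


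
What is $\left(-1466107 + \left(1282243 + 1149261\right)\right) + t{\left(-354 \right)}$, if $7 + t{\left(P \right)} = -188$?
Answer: $965202$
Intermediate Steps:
$t{\left(P \right)} = -195$ ($t{\left(P \right)} = -7 - 188 = -195$)
$\left(-1466107 + \left(1282243 + 1149261\right)\right) + t{\left(-354 \right)} = \left(-1466107 + \left(1282243 + 1149261\right)\right) - 195 = \left(-1466107 + 2431504\right) - 195 = 965397 - 195 = 965202$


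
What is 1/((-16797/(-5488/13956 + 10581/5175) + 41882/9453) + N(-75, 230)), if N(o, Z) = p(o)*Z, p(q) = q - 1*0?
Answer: -31317798453/858637829309543 ≈ -3.6474e-5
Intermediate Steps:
p(q) = q (p(q) = q + 0 = q)
N(o, Z) = Z*o (N(o, Z) = o*Z = Z*o)
1/((-16797/(-5488/13956 + 10581/5175) + 41882/9453) + N(-75, 230)) = 1/((-16797/(-5488/13956 + 10581/5175) + 41882/9453) + 230*(-75)) = 1/((-16797/(-5488*1/13956 + 10581*(1/5175)) + 41882*(1/9453)) - 17250) = 1/((-16797/(-1372/3489 + 3527/1725) + 41882/9453) - 17250) = 1/((-16797/3313001/2006175 + 41882/9453) - 17250) = 1/((-16797*2006175/3313001 + 41882/9453) - 17250) = 1/((-33697721475/3313001 + 41882/9453) - 17250) = 1/(-318405805995293/31317798453 - 17250) = 1/(-858637829309543/31317798453) = -31317798453/858637829309543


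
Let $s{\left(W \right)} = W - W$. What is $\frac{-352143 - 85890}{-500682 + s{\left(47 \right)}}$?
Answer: $\frac{146011}{166894} \approx 0.87487$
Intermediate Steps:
$s{\left(W \right)} = 0$
$\frac{-352143 - 85890}{-500682 + s{\left(47 \right)}} = \frac{-352143 - 85890}{-500682 + 0} = - \frac{438033}{-500682} = \left(-438033\right) \left(- \frac{1}{500682}\right) = \frac{146011}{166894}$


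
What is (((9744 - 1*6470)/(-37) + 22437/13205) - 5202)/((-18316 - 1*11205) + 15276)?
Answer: 2584022171/6959893325 ≈ 0.37127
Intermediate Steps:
(((9744 - 1*6470)/(-37) + 22437/13205) - 5202)/((-18316 - 1*11205) + 15276) = (((9744 - 6470)*(-1/37) + 22437*(1/13205)) - 5202)/((-18316 - 11205) + 15276) = ((3274*(-1/37) + 22437/13205) - 5202)/(-29521 + 15276) = ((-3274/37 + 22437/13205) - 5202)/(-14245) = (-42403001/488585 - 5202)*(-1/14245) = -2584022171/488585*(-1/14245) = 2584022171/6959893325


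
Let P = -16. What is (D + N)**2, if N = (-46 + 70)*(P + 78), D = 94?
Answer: 2502724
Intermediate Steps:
N = 1488 (N = (-46 + 70)*(-16 + 78) = 24*62 = 1488)
(D + N)**2 = (94 + 1488)**2 = 1582**2 = 2502724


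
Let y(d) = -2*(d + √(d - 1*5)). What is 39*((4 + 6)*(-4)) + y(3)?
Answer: -1566 - 2*I*√2 ≈ -1566.0 - 2.8284*I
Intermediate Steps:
y(d) = -2*d - 2*√(-5 + d) (y(d) = -2*(d + √(d - 5)) = -2*(d + √(-5 + d)) = -2*d - 2*√(-5 + d))
39*((4 + 6)*(-4)) + y(3) = 39*((4 + 6)*(-4)) + (-2*3 - 2*√(-5 + 3)) = 39*(10*(-4)) + (-6 - 2*I*√2) = 39*(-40) + (-6 - 2*I*√2) = -1560 + (-6 - 2*I*√2) = -1566 - 2*I*√2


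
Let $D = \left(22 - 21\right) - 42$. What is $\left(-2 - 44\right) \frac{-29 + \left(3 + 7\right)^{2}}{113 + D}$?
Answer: $- \frac{1633}{36} \approx -45.361$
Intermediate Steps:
$D = -41$ ($D = 1 - 42 = -41$)
$\left(-2 - 44\right) \frac{-29 + \left(3 + 7\right)^{2}}{113 + D} = \left(-2 - 44\right) \frac{-29 + \left(3 + 7\right)^{2}}{113 - 41} = - 46 \frac{-29 + 10^{2}}{72} = - 46 \left(-29 + 100\right) \frac{1}{72} = - 46 \cdot 71 \cdot \frac{1}{72} = \left(-46\right) \frac{71}{72} = - \frac{1633}{36}$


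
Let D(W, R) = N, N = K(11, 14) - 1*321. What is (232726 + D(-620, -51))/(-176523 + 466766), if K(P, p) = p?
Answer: 232419/290243 ≈ 0.80077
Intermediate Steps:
N = -307 (N = 14 - 1*321 = 14 - 321 = -307)
D(W, R) = -307
(232726 + D(-620, -51))/(-176523 + 466766) = (232726 - 307)/(-176523 + 466766) = 232419/290243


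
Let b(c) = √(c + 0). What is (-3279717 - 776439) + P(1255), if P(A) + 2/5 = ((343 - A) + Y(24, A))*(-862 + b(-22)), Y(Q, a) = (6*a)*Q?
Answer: -795253262/5 + 179808*I*√22 ≈ -1.5905e+8 + 8.4337e+5*I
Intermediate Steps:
Y(Q, a) = 6*Q*a
b(c) = √c
P(A) = -⅖ + (-862 + I*√22)*(343 + 143*A) (P(A) = -⅖ + ((343 - A) + 6*24*A)*(-862 + √(-22)) = -⅖ + ((343 - A) + 144*A)*(-862 + I*√22) = -⅖ + (343 + 143*A)*(-862 + I*√22) = -⅖ + (-862 + I*√22)*(343 + 143*A))
(-3279717 - 776439) + P(1255) = (-3279717 - 776439) + (-1478332/5 - 123266*1255 + 343*I*√22 + 143*I*1255*√22) = -4056156 + (-1478332/5 - 154698830 + 343*I*√22 + 179465*I*√22) = -4056156 + (-774972482/5 + 179808*I*√22) = -795253262/5 + 179808*I*√22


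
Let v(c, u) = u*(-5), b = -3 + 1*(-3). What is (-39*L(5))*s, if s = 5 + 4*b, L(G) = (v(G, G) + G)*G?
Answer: -74100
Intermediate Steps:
b = -6 (b = -3 - 3 = -6)
v(c, u) = -5*u
L(G) = -4*G² (L(G) = (-5*G + G)*G = (-4*G)*G = -4*G²)
s = -19 (s = 5 + 4*(-6) = 5 - 24 = -19)
(-39*L(5))*s = -(-156)*5²*(-19) = -(-156)*25*(-19) = -39*(-100)*(-19) = 3900*(-19) = -74100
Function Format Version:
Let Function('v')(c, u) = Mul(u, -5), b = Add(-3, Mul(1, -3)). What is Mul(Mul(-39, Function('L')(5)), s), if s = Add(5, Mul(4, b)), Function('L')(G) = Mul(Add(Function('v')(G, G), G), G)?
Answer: -74100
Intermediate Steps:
b = -6 (b = Add(-3, -3) = -6)
Function('v')(c, u) = Mul(-5, u)
Function('L')(G) = Mul(-4, Pow(G, 2)) (Function('L')(G) = Mul(Add(Mul(-5, G), G), G) = Mul(Mul(-4, G), G) = Mul(-4, Pow(G, 2)))
s = -19 (s = Add(5, Mul(4, -6)) = Add(5, -24) = -19)
Mul(Mul(-39, Function('L')(5)), s) = Mul(Mul(-39, Mul(-4, Pow(5, 2))), -19) = Mul(Mul(-39, Mul(-4, 25)), -19) = Mul(Mul(-39, -100), -19) = Mul(3900, -19) = -74100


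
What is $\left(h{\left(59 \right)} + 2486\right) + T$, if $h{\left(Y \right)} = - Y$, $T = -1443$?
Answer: $984$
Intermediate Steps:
$\left(h{\left(59 \right)} + 2486\right) + T = \left(\left(-1\right) 59 + 2486\right) - 1443 = \left(-59 + 2486\right) - 1443 = 2427 - 1443 = 984$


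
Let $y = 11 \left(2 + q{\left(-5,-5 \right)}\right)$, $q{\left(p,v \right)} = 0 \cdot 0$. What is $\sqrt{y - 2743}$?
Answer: $i \sqrt{2721} \approx 52.163 i$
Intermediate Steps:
$q{\left(p,v \right)} = 0$
$y = 22$ ($y = 11 \left(2 + 0\right) = 11 \cdot 2 = 22$)
$\sqrt{y - 2743} = \sqrt{22 - 2743} = \sqrt{-2721} = i \sqrt{2721}$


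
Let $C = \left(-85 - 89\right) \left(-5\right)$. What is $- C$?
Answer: $-870$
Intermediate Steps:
$C = 870$ ($C = \left(-174\right) \left(-5\right) = 870$)
$- C = \left(-1\right) 870 = -870$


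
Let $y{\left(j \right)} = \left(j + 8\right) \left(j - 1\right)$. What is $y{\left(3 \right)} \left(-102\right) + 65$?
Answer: $-2179$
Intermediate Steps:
$y{\left(j \right)} = \left(-1 + j\right) \left(8 + j\right)$ ($y{\left(j \right)} = \left(8 + j\right) \left(-1 + j\right) = \left(-1 + j\right) \left(8 + j\right)$)
$y{\left(3 \right)} \left(-102\right) + 65 = \left(-8 + 3^{2} + 7 \cdot 3\right) \left(-102\right) + 65 = \left(-8 + 9 + 21\right) \left(-102\right) + 65 = 22 \left(-102\right) + 65 = -2244 + 65 = -2179$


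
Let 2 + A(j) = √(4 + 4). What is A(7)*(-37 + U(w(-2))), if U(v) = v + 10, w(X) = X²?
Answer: 46 - 46*√2 ≈ -19.054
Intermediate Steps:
A(j) = -2 + 2*√2 (A(j) = -2 + √(4 + 4) = -2 + √8 = -2 + 2*√2)
U(v) = 10 + v
A(7)*(-37 + U(w(-2))) = (-2 + 2*√2)*(-37 + (10 + (-2)²)) = (-2 + 2*√2)*(-37 + (10 + 4)) = (-2 + 2*√2)*(-37 + 14) = (-2 + 2*√2)*(-23) = 46 - 46*√2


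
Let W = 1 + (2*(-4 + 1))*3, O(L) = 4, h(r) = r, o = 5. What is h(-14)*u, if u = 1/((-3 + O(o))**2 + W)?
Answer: 7/8 ≈ 0.87500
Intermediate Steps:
W = -17 (W = 1 + (2*(-3))*3 = 1 - 6*3 = 1 - 18 = -17)
u = -1/16 (u = 1/((-3 + 4)**2 - 17) = 1/(1**2 - 17) = 1/(1 - 17) = 1/(-16) = -1/16 ≈ -0.062500)
h(-14)*u = -14*(-1/16) = 7/8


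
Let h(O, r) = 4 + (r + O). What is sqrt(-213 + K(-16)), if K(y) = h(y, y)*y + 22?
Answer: sqrt(257) ≈ 16.031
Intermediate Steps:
h(O, r) = 4 + O + r (h(O, r) = 4 + (O + r) = 4 + O + r)
K(y) = 22 + y*(4 + 2*y) (K(y) = (4 + y + y)*y + 22 = (4 + 2*y)*y + 22 = y*(4 + 2*y) + 22 = 22 + y*(4 + 2*y))
sqrt(-213 + K(-16)) = sqrt(-213 + (22 + 2*(-16)*(2 - 16))) = sqrt(-213 + (22 + 2*(-16)*(-14))) = sqrt(-213 + (22 + 448)) = sqrt(-213 + 470) = sqrt(257)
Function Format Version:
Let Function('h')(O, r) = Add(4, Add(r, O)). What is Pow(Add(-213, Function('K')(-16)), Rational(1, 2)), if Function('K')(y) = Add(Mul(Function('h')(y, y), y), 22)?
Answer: Pow(257, Rational(1, 2)) ≈ 16.031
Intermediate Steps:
Function('h')(O, r) = Add(4, O, r) (Function('h')(O, r) = Add(4, Add(O, r)) = Add(4, O, r))
Function('K')(y) = Add(22, Mul(y, Add(4, Mul(2, y)))) (Function('K')(y) = Add(Mul(Add(4, y, y), y), 22) = Add(Mul(Add(4, Mul(2, y)), y), 22) = Add(Mul(y, Add(4, Mul(2, y))), 22) = Add(22, Mul(y, Add(4, Mul(2, y)))))
Pow(Add(-213, Function('K')(-16)), Rational(1, 2)) = Pow(Add(-213, Add(22, Mul(2, -16, Add(2, -16)))), Rational(1, 2)) = Pow(Add(-213, Add(22, Mul(2, -16, -14))), Rational(1, 2)) = Pow(Add(-213, Add(22, 448)), Rational(1, 2)) = Pow(Add(-213, 470), Rational(1, 2)) = Pow(257, Rational(1, 2))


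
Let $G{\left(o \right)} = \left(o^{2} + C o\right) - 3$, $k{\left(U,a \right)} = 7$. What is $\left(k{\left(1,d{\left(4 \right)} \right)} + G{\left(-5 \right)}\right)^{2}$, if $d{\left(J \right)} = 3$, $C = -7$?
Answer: $4096$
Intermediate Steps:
$G{\left(o \right)} = -3 + o^{2} - 7 o$ ($G{\left(o \right)} = \left(o^{2} - 7 o\right) - 3 = -3 + o^{2} - 7 o$)
$\left(k{\left(1,d{\left(4 \right)} \right)} + G{\left(-5 \right)}\right)^{2} = \left(7 - \left(-32 - 25\right)\right)^{2} = \left(7 + \left(-3 + 25 + 35\right)\right)^{2} = \left(7 + 57\right)^{2} = 64^{2} = 4096$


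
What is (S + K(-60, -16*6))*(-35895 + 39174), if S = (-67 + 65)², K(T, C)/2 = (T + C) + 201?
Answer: 308226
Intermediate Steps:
K(T, C) = 402 + 2*C + 2*T (K(T, C) = 2*((T + C) + 201) = 2*((C + T) + 201) = 2*(201 + C + T) = 402 + 2*C + 2*T)
S = 4 (S = (-2)² = 4)
(S + K(-60, -16*6))*(-35895 + 39174) = (4 + (402 + 2*(-16*6) + 2*(-60)))*(-35895 + 39174) = (4 + (402 + 2*(-96) - 120))*3279 = (4 + (402 - 192 - 120))*3279 = (4 + 90)*3279 = 94*3279 = 308226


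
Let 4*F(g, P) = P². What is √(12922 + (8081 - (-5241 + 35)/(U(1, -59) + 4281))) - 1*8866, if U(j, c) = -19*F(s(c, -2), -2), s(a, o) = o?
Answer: -8866 + 2*√23845887869/2131 ≈ -8721.1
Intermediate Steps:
F(g, P) = P²/4
U(j, c) = -19 (U(j, c) = -19*(-2)²/4 = -19*4/4 = -19*1 = -19)
√(12922 + (8081 - (-5241 + 35)/(U(1, -59) + 4281))) - 1*8866 = √(12922 + (8081 - (-5241 + 35)/(-19 + 4281))) - 1*8866 = √(12922 + (8081 - (-5206)/4262)) - 8866 = √(12922 + (8081 - 1*(-2603/2131))) - 8866 = √(12922 + (8081 + 2603/2131)) - 8866 = √(12922 + 17223214/2131) - 8866 = √(44759996/2131) - 8866 = 2*√23845887869/2131 - 8866 = -8866 + 2*√23845887869/2131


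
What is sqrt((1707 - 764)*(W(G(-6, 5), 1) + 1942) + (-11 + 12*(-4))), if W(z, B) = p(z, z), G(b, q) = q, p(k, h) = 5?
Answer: sqrt(1835962) ≈ 1355.0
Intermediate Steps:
W(z, B) = 5
sqrt((1707 - 764)*(W(G(-6, 5), 1) + 1942) + (-11 + 12*(-4))) = sqrt((1707 - 764)*(5 + 1942) + (-11 + 12*(-4))) = sqrt(943*1947 + (-11 - 48)) = sqrt(1836021 - 59) = sqrt(1835962)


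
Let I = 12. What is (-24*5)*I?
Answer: -1440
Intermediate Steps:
(-24*5)*I = -24*5*12 = -120*12 = -1440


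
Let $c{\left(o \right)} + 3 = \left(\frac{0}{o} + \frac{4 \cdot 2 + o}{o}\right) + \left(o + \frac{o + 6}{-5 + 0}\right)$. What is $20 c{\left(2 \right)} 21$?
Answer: $1008$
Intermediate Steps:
$c{\left(o \right)} = - \frac{21}{5} + \frac{4 o}{5} + \frac{8 + o}{o}$ ($c{\left(o \right)} = -3 + \left(\left(\frac{0}{o} + \frac{4 \cdot 2 + o}{o}\right) + \left(o + \frac{o + 6}{-5 + 0}\right)\right) = -3 + \left(\left(0 + \frac{8 + o}{o}\right) + \left(o + \frac{6 + o}{-5}\right)\right) = -3 + \left(\left(0 + \frac{8 + o}{o}\right) + \left(o + \left(6 + o\right) \left(- \frac{1}{5}\right)\right)\right) = -3 + \left(\frac{8 + o}{o} + \left(o - \left(\frac{6}{5} + \frac{o}{5}\right)\right)\right) = -3 + \left(\frac{8 + o}{o} + \left(- \frac{6}{5} + \frac{4 o}{5}\right)\right) = -3 + \left(- \frac{6}{5} + \frac{4 o}{5} + \frac{8 + o}{o}\right) = - \frac{21}{5} + \frac{4 o}{5} + \frac{8 + o}{o}$)
$20 c{\left(2 \right)} 21 = 20 \frac{4 \left(10 + 2 \left(-4 + 2\right)\right)}{5 \cdot 2} \cdot 21 = 20 \cdot \frac{4}{5} \cdot \frac{1}{2} \left(10 + 2 \left(-2\right)\right) 21 = 20 \cdot \frac{4}{5} \cdot \frac{1}{2} \left(10 - 4\right) 21 = 20 \cdot \frac{4}{5} \cdot \frac{1}{2} \cdot 6 \cdot 21 = 20 \cdot \frac{12}{5} \cdot 21 = 48 \cdot 21 = 1008$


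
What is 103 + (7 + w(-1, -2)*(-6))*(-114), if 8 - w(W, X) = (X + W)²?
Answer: -1379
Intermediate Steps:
w(W, X) = 8 - (W + X)² (w(W, X) = 8 - (X + W)² = 8 - (W + X)²)
103 + (7 + w(-1, -2)*(-6))*(-114) = 103 + (7 + (8 - (-1 - 2)²)*(-6))*(-114) = 103 + (7 + (8 - 1*(-3)²)*(-6))*(-114) = 103 + (7 + (8 - 1*9)*(-6))*(-114) = 103 + (7 + (8 - 9)*(-6))*(-114) = 103 + (7 - 1*(-6))*(-114) = 103 + (7 + 6)*(-114) = 103 + 13*(-114) = 103 - 1482 = -1379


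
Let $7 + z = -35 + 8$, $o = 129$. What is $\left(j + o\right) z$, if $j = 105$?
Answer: $-7956$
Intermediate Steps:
$z = -34$ ($z = -7 + \left(-35 + 8\right) = -7 - 27 = -34$)
$\left(j + o\right) z = \left(105 + 129\right) \left(-34\right) = 234 \left(-34\right) = -7956$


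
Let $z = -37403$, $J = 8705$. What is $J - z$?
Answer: $46108$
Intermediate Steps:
$J - z = 8705 - -37403 = 8705 + 37403 = 46108$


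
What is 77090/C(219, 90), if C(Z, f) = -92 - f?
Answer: -2965/7 ≈ -423.57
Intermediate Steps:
77090/C(219, 90) = 77090/(-92 - 1*90) = 77090/(-92 - 90) = 77090/(-182) = 77090*(-1/182) = -2965/7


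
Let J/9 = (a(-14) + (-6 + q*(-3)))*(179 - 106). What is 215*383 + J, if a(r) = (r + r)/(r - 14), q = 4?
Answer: 71176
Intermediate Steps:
a(r) = 2*r/(-14 + r) (a(r) = (2*r)/(-14 + r) = 2*r/(-14 + r))
J = -11169 (J = 9*((2*(-14)/(-14 - 14) + (-6 + 4*(-3)))*(179 - 106)) = 9*((2*(-14)/(-28) + (-6 - 12))*73) = 9*((2*(-14)*(-1/28) - 18)*73) = 9*((1 - 18)*73) = 9*(-17*73) = 9*(-1241) = -11169)
215*383 + J = 215*383 - 11169 = 82345 - 11169 = 71176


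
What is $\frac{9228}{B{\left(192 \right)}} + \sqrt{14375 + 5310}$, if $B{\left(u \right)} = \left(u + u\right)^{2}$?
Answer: $\frac{769}{12288} + \sqrt{19685} \approx 140.37$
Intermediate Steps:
$B{\left(u \right)} = 4 u^{2}$ ($B{\left(u \right)} = \left(2 u\right)^{2} = 4 u^{2}$)
$\frac{9228}{B{\left(192 \right)}} + \sqrt{14375 + 5310} = \frac{9228}{4 \cdot 192^{2}} + \sqrt{14375 + 5310} = \frac{9228}{4 \cdot 36864} + \sqrt{19685} = \frac{9228}{147456} + \sqrt{19685} = 9228 \cdot \frac{1}{147456} + \sqrt{19685} = \frac{769}{12288} + \sqrt{19685}$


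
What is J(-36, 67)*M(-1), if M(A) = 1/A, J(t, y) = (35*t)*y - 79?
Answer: 84499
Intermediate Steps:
J(t, y) = -79 + 35*t*y (J(t, y) = 35*t*y - 79 = -79 + 35*t*y)
J(-36, 67)*M(-1) = (-79 + 35*(-36)*67)/(-1) = (-79 - 84420)*(-1) = -84499*(-1) = 84499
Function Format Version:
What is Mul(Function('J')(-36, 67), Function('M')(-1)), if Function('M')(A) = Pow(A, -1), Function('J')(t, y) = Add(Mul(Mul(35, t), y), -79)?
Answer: 84499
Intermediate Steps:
Function('J')(t, y) = Add(-79, Mul(35, t, y)) (Function('J')(t, y) = Add(Mul(35, t, y), -79) = Add(-79, Mul(35, t, y)))
Mul(Function('J')(-36, 67), Function('M')(-1)) = Mul(Add(-79, Mul(35, -36, 67)), Pow(-1, -1)) = Mul(Add(-79, -84420), -1) = Mul(-84499, -1) = 84499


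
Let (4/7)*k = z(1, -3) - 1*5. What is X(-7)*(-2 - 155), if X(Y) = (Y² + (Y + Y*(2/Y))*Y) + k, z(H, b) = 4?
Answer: -51653/4 ≈ -12913.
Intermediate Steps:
k = -7/4 (k = 7*(4 - 1*5)/4 = 7*(4 - 5)/4 = (7/4)*(-1) = -7/4 ≈ -1.7500)
X(Y) = -7/4 + Y² + Y*(2 + Y) (X(Y) = (Y² + (Y + Y*(2/Y))*Y) - 7/4 = (Y² + (Y + 2)*Y) - 7/4 = (Y² + (2 + Y)*Y) - 7/4 = (Y² + Y*(2 + Y)) - 7/4 = -7/4 + Y² + Y*(2 + Y))
X(-7)*(-2 - 155) = (-7/4 + 2*(-7) + 2*(-7)²)*(-2 - 155) = (-7/4 - 14 + 2*49)*(-157) = (-7/4 - 14 + 98)*(-157) = (329/4)*(-157) = -51653/4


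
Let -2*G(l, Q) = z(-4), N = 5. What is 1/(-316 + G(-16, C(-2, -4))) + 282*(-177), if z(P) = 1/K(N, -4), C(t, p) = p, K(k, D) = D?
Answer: -126132686/2527 ≈ -49914.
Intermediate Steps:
z(P) = -¼ (z(P) = 1/(-4) = -¼)
G(l, Q) = ⅛ (G(l, Q) = -½*(-¼) = ⅛)
1/(-316 + G(-16, C(-2, -4))) + 282*(-177) = 1/(-316 + ⅛) + 282*(-177) = 1/(-2527/8) - 49914 = -8/2527 - 49914 = -126132686/2527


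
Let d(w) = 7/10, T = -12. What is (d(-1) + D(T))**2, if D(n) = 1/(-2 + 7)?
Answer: 81/100 ≈ 0.81000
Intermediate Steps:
d(w) = 7/10 (d(w) = 7*(1/10) = 7/10)
D(n) = 1/5
(d(-1) + D(T))**2 = (7/10 + 1/5)**2 = (9/10)**2 = 81/100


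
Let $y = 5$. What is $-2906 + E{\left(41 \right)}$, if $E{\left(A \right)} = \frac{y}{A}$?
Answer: $- \frac{119141}{41} \approx -2905.9$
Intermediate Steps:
$E{\left(A \right)} = \frac{5}{A}$
$-2906 + E{\left(41 \right)} = -2906 + \frac{5}{41} = - \frac{119141}{41}$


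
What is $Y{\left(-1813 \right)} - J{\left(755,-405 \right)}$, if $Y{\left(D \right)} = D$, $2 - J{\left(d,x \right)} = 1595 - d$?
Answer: $-975$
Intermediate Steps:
$J{\left(d,x \right)} = -1593 + d$ ($J{\left(d,x \right)} = 2 - \left(1595 - d\right) = 2 + \left(-1595 + d\right) = -1593 + d$)
$Y{\left(-1813 \right)} - J{\left(755,-405 \right)} = -1813 - \left(-1593 + 755\right) = -1813 - -838 = -1813 + 838 = -975$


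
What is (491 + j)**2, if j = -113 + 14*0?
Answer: 142884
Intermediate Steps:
j = -113 (j = -113 + 0 = -113)
(491 + j)**2 = (491 - 113)**2 = 378**2 = 142884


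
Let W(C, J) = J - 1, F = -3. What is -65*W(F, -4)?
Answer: 325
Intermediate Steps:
W(C, J) = -1 + J
-65*W(F, -4) = -65*(-1 - 4) = -65*(-5) = 325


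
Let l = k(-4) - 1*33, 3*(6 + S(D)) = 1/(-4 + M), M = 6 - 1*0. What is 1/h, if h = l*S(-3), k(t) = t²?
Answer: 6/595 ≈ 0.010084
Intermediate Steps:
M = 6 (M = 6 + 0 = 6)
S(D) = -35/6 (S(D) = -6 + 1/(3*(-4 + 6)) = -6 + (⅓)/2 = -6 + (⅓)*(½) = -6 + ⅙ = -35/6)
l = -17 (l = (-4)² - 1*33 = 16 - 33 = -17)
h = 595/6 (h = -17*(-35/6) = 595/6 ≈ 99.167)
1/h = 1/(595/6) = 6/595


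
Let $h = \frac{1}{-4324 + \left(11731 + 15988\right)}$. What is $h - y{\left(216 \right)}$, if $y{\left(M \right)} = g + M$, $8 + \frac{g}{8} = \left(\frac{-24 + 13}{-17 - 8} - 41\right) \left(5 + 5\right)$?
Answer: $\frac{72356057}{23395} \approx 3092.8$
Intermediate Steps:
$h = \frac{1}{23395}$ ($h = \frac{1}{-4324 + 27719} = \frac{1}{23395} \approx 4.2744 \cdot 10^{-5}$)
$g = - \frac{16544}{5}$ ($g = -64 + 8 \left(\frac{-24 + 13}{-17 - 8} - 41\right) \left(5 + 5\right) = -64 + 8 \left(- \frac{11}{-25} - 41\right) 10 = -64 + 8 \left(\left(-11\right) \left(- \frac{1}{25}\right) - 41\right) 10 = -64 + 8 \left(\frac{11}{25} - 41\right) 10 = -64 + 8 \left(\left(- \frac{1014}{25}\right) 10\right) = -64 + 8 \left(- \frac{2028}{5}\right) = -64 - \frac{16224}{5} = - \frac{16544}{5} \approx -3308.8$)
$y{\left(M \right)} = - \frac{16544}{5} + M$
$h - y{\left(216 \right)} = \frac{1}{23395} - \left(- \frac{16544}{5} + 216\right) = \frac{1}{23395} - - \frac{15464}{5} = \frac{1}{23395} + \frac{15464}{5} = \frac{72356057}{23395}$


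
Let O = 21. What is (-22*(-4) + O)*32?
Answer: 3488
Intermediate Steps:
(-22*(-4) + O)*32 = (-22*(-4) + 21)*32 = (88 + 21)*32 = 109*32 = 3488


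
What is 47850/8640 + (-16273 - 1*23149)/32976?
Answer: 286411/65952 ≈ 4.3427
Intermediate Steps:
47850/8640 + (-16273 - 1*23149)/32976 = 47850*(1/8640) + (-16273 - 23149)*(1/32976) = 1595/288 - 39422*1/32976 = 1595/288 - 19711/16488 = 286411/65952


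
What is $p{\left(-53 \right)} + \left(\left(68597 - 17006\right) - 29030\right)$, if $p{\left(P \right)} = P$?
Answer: $22508$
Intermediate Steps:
$p{\left(-53 \right)} + \left(\left(68597 - 17006\right) - 29030\right) = -53 + \left(\left(68597 - 17006\right) - 29030\right) = -53 + \left(51591 - 29030\right) = -53 + 22561 = 22508$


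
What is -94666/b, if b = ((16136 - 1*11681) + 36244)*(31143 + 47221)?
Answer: -331/11151526 ≈ -2.9682e-5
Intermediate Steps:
b = 3189336436 (b = ((16136 - 11681) + 36244)*78364 = (4455 + 36244)*78364 = 40699*78364 = 3189336436)
-94666/b = -94666/3189336436 = -94666*1/3189336436 = -331/11151526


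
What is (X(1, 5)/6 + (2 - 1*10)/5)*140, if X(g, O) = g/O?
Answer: -658/3 ≈ -219.33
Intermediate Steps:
(X(1, 5)/6 + (2 - 1*10)/5)*140 = ((1/5)/6 + (2 - 1*10)/5)*140 = ((1*(1/5))*(1/6) + (2 - 10)*(1/5))*140 = ((1/5)*(1/6) - 8*1/5)*140 = (1/30 - 8/5)*140 = -47/30*140 = -658/3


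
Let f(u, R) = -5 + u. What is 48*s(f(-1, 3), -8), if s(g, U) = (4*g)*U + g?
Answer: 8928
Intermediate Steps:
s(g, U) = g + 4*U*g (s(g, U) = 4*U*g + g = g + 4*U*g)
48*s(f(-1, 3), -8) = 48*((-5 - 1)*(1 + 4*(-8))) = 48*(-6*(1 - 32)) = 48*(-6*(-31)) = 48*186 = 8928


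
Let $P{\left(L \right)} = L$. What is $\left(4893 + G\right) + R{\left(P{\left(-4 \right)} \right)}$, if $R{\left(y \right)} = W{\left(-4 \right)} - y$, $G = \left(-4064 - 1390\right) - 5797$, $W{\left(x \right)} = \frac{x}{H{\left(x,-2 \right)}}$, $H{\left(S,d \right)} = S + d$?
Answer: $- \frac{19060}{3} \approx -6353.3$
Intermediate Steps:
$W{\left(x \right)} = \frac{x}{-2 + x}$ ($W{\left(x \right)} = \frac{x}{x - 2} = \frac{x}{-2 + x}$)
$G = -11251$ ($G = -5454 - 5797 = -11251$)
$R{\left(y \right)} = \frac{2}{3} - y$ ($R{\left(y \right)} = - \frac{4}{-2 - 4} - y = - \frac{4}{-6} - y = \left(-4\right) \left(- \frac{1}{6}\right) - y = \frac{2}{3} - y$)
$\left(4893 + G\right) + R{\left(P{\left(-4 \right)} \right)} = \left(4893 - 11251\right) + \left(\frac{2}{3} - -4\right) = -6358 + \left(\frac{2}{3} + 4\right) = -6358 + \frac{14}{3} = - \frac{19060}{3}$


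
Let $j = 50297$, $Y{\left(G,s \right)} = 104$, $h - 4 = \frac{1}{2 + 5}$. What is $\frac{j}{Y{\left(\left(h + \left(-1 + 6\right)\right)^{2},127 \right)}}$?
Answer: $\frac{3869}{8} \approx 483.63$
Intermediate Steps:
$h = \frac{29}{7}$ ($h = 4 + \frac{1}{2 + 5} = 4 + \frac{1}{7} = \frac{29}{7} \approx 4.1429$)
$\frac{j}{Y{\left(\left(h + \left(-1 + 6\right)\right)^{2},127 \right)}} = \frac{50297}{104} = 50297 \cdot \frac{1}{104} = \frac{3869}{8}$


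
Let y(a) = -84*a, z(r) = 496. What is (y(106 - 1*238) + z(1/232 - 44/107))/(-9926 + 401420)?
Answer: 5792/195747 ≈ 0.029589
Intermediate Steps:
(y(106 - 1*238) + z(1/232 - 44/107))/(-9926 + 401420) = (-84*(106 - 1*238) + 496)/(-9926 + 401420) = (-84*(106 - 238) + 496)/391494 = (-84*(-132) + 496)*(1/391494) = (11088 + 496)*(1/391494) = 11584*(1/391494) = 5792/195747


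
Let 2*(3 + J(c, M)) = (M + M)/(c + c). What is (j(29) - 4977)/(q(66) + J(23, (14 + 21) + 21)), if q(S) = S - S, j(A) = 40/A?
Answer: 3318739/1189 ≈ 2791.2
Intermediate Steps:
q(S) = 0
J(c, M) = -3 + M/(2*c) (J(c, M) = -3 + ((M + M)/(c + c))/2 = -3 + ((2*M)/((2*c)))/2 = -3 + ((2*M)*(1/(2*c)))/2 = -3 + (M/c)/2 = -3 + M/(2*c))
(j(29) - 4977)/(q(66) + J(23, (14 + 21) + 21)) = (40/29 - 4977)/(0 + (-3 + (½)*((14 + 21) + 21)/23)) = (40*(1/29) - 4977)/(0 + (-3 + (½)*(35 + 21)*(1/23))) = (40/29 - 4977)/(0 + (-3 + (½)*56*(1/23))) = -144293/(29*(0 + (-3 + 28/23))) = -144293/(29*(0 - 41/23)) = -144293/(29*(-41/23)) = -144293/29*(-23/41) = 3318739/1189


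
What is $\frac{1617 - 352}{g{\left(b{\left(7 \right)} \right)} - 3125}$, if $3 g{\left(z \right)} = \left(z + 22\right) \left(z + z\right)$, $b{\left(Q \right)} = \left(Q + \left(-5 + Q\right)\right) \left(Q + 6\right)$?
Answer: $\frac{1265}{7717} \approx 0.16392$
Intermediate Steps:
$b{\left(Q \right)} = \left(-5 + 2 Q\right) \left(6 + Q\right)$
$g{\left(z \right)} = \frac{2 z \left(22 + z\right)}{3}$ ($g{\left(z \right)} = \frac{\left(z + 22\right) \left(z + z\right)}{3} = \frac{\left(22 + z\right) 2 z}{3} = \frac{2 z \left(22 + z\right)}{3}$)
$\frac{1617 - 352}{g{\left(b{\left(7 \right)} \right)} - 3125} = \frac{1617 - 352}{\frac{2 \left(-30 + 2 \cdot 7^{2} + 7 \cdot 7\right) \left(22 + \left(-30 + 2 \cdot 7^{2} + 7 \cdot 7\right)\right)}{3} - 3125} = \frac{1265}{\frac{2 \left(-30 + 2 \cdot 49 + 49\right) \left(22 + \left(-30 + 2 \cdot 49 + 49\right)\right)}{3} - 3125} = \frac{1265}{\frac{2 \left(-30 + 98 + 49\right) \left(22 + \left(-30 + 98 + 49\right)\right)}{3} - 3125} = \frac{1265}{\frac{2}{3} \cdot 117 \left(22 + 117\right) - 3125} = \frac{1265}{\frac{2}{3} \cdot 117 \cdot 139 - 3125} = \frac{1265}{10842 - 3125} = \frac{1265}{7717}$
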